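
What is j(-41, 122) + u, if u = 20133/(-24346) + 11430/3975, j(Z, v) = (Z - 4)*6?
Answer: -1728739893/6451690 ≈ -267.95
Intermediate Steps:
j(Z, v) = -24 + 6*Z (j(Z, v) = (-4 + Z)*6 = -24 + 6*Z)
u = 13216407/6451690 (u = 20133*(-1/24346) + 11430*(1/3975) = -20133/24346 + 762/265 = 13216407/6451690 ≈ 2.0485)
j(-41, 122) + u = (-24 + 6*(-41)) + 13216407/6451690 = (-24 - 246) + 13216407/6451690 = -270 + 13216407/6451690 = -1728739893/6451690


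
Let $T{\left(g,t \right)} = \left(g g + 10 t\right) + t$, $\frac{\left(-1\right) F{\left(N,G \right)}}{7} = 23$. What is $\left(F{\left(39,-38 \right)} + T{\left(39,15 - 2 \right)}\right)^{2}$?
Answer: $2259009$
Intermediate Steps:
$F{\left(N,G \right)} = -161$ ($F{\left(N,G \right)} = \left(-7\right) 23 = -161$)
$T{\left(g,t \right)} = g^{2} + 11 t$ ($T{\left(g,t \right)} = \left(g^{2} + 10 t\right) + t = g^{2} + 11 t$)
$\left(F{\left(39,-38 \right)} + T{\left(39,15 - 2 \right)}\right)^{2} = \left(-161 + \left(39^{2} + 11 \left(15 - 2\right)\right)\right)^{2} = \left(-161 + \left(1521 + 11 \cdot 13\right)\right)^{2} = \left(-161 + \left(1521 + 143\right)\right)^{2} = \left(-161 + 1664\right)^{2} = 1503^{2} = 2259009$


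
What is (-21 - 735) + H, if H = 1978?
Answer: 1222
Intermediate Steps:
(-21 - 735) + H = (-21 - 735) + 1978 = -756 + 1978 = 1222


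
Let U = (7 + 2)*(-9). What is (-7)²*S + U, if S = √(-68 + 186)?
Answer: -81 + 49*√118 ≈ 451.28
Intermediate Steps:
U = -81 (U = 9*(-9) = -81)
S = √118 ≈ 10.863
(-7)²*S + U = (-7)²*√118 - 81 = 49*√118 - 81 = -81 + 49*√118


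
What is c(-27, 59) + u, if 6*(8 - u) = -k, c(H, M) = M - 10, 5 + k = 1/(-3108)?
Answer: 1047395/18648 ≈ 56.167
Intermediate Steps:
k = -15541/3108 (k = -5 + 1/(-3108) = -5 - 1/3108 = -15541/3108 ≈ -5.0003)
c(H, M) = -10 + M
u = 133643/18648 (u = 8 - (-1)*(-15541)/(6*3108) = 8 - ⅙*15541/3108 = 8 - 15541/18648 = 133643/18648 ≈ 7.1666)
c(-27, 59) + u = (-10 + 59) + 133643/18648 = 49 + 133643/18648 = 1047395/18648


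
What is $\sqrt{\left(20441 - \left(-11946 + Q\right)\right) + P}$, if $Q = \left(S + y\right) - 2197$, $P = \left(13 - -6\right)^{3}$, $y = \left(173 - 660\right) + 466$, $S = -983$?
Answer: $\sqrt{42447} \approx 206.03$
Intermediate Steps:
$y = -21$ ($y = -487 + 466 = -21$)
$P = 6859$ ($P = \left(13 + 6\right)^{3} = 19^{3} = 6859$)
$Q = -3201$ ($Q = \left(-983 - 21\right) - 2197 = -1004 - 2197 = -3201$)
$\sqrt{\left(20441 - \left(-11946 + Q\right)\right) + P} = \sqrt{\left(20441 + \left(11946 - -3201\right)\right) + 6859} = \sqrt{\left(20441 + \left(11946 + 3201\right)\right) + 6859} = \sqrt{\left(20441 + 15147\right) + 6859} = \sqrt{35588 + 6859} = \sqrt{42447}$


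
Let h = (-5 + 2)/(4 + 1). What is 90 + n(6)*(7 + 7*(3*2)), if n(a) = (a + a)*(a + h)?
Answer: 16326/5 ≈ 3265.2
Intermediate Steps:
h = -3/5 ≈ -0.60000
n(a) = 2*a*(-3/5 + a) (n(a) = (a + a)*(a - 3/5) = (2*a)*(-3/5 + a) = 2*a*(-3/5 + a))
90 + n(6)*(7 + 7*(3*2)) = 90 + ((2/5)*6*(-3 + 5*6))*(7 + 7*(3*2)) = 90 + ((2/5)*6*(-3 + 30))*(7 + 7*6) = 90 + ((2/5)*6*27)*(7 + 42) = 90 + (324/5)*49 = 90 + 15876/5 = 16326/5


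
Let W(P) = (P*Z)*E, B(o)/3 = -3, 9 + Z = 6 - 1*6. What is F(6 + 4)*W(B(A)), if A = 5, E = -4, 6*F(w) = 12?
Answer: -648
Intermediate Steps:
F(w) = 2 (F(w) = (⅙)*12 = 2)
Z = -9 (Z = -9 + (6 - 1*6) = -9 + (6 - 6) = -9 + 0 = -9)
B(o) = -9 (B(o) = 3*(-3) = -9)
W(P) = 36*P (W(P) = (P*(-9))*(-4) = -9*P*(-4) = 36*P)
F(6 + 4)*W(B(A)) = 2*(36*(-9)) = 2*(-324) = -648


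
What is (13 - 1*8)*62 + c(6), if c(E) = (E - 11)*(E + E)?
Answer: 250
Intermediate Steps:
c(E) = 2*E*(-11 + E) (c(E) = (-11 + E)*(2*E) = 2*E*(-11 + E))
(13 - 1*8)*62 + c(6) = (13 - 1*8)*62 + 2*6*(-11 + 6) = (13 - 8)*62 + 2*6*(-5) = 5*62 - 60 = 310 - 60 = 250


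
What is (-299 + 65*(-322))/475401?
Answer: -21229/475401 ≈ -0.044655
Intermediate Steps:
(-299 + 65*(-322))/475401 = (-299 - 20930)*(1/475401) = -21229*1/475401 = -21229/475401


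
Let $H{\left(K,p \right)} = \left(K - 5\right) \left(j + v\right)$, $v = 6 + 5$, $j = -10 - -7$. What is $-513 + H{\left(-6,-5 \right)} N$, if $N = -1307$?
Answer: $114503$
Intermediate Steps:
$j = -3$ ($j = -10 + 7 = -3$)
$v = 11$
$H{\left(K,p \right)} = -40 + 8 K$ ($H{\left(K,p \right)} = \left(K - 5\right) \left(-3 + 11\right) = \left(-5 + K\right) 8 = -40 + 8 K$)
$-513 + H{\left(-6,-5 \right)} N = -513 + \left(-40 + 8 \left(-6\right)\right) \left(-1307\right) = -513 + \left(-40 - 48\right) \left(-1307\right) = -513 - -115016 = -513 + 115016 = 114503$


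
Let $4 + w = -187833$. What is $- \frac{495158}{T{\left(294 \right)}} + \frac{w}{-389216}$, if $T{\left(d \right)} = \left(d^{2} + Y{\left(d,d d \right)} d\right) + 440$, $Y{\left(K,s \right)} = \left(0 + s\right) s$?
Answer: $\frac{103147241604204643}{213730923838122400} \approx 0.4826$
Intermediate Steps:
$w = -187837$ ($w = -4 - 187833 = -187837$)
$Y{\left(K,s \right)} = s^{2}$ ($Y{\left(K,s \right)} = s s = s^{2}$)
$T{\left(d \right)} = 440 + d^{2} + d^{5}$ ($T{\left(d \right)} = \left(d^{2} + \left(d d\right)^{2} d\right) + 440 = \left(d^{2} + \left(d^{2}\right)^{2} d\right) + 440 = \left(d^{2} + d^{4} d\right) + 440 = \left(d^{2} + d^{5}\right) + 440 = 440 + d^{2} + d^{5}$)
$- \frac{495158}{T{\left(294 \right)}} + \frac{w}{-389216} = - \frac{495158}{440 + 294^{2} + 294^{5}} - \frac{187837}{-389216} = - \frac{495158}{440 + 86436 + 2196527536224} - - \frac{187837}{389216} = - \frac{495158}{2196527623100} + \frac{187837}{389216} = \left(-495158\right) \frac{1}{2196527623100} + \frac{187837}{389216} = - \frac{247579}{1098263811550} + \frac{187837}{389216} = \frac{103147241604204643}{213730923838122400}$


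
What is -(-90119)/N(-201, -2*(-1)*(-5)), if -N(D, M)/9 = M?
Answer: 90119/90 ≈ 1001.3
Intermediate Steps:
N(D, M) = -9*M
-(-90119)/N(-201, -2*(-1)*(-5)) = -(-90119)/((-9*(-2*(-1))*(-5))) = -(-90119)/((-18*(-5))) = -(-90119)/((-9*(-10))) = -(-90119)/90 = -1*(-90119/90) = 90119/90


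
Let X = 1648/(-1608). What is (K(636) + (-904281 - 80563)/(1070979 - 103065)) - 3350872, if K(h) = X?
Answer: -108652489577756/32425119 ≈ -3.3509e+6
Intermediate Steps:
X = -206/201 (X = 1648*(-1/1608) = -206/201 ≈ -1.0249)
K(h) = -206/201
(K(636) + (-904281 - 80563)/(1070979 - 103065)) - 3350872 = (-206/201 + (-904281 - 80563)/(1070979 - 103065)) - 3350872 = (-206/201 - 984844/967914) - 3350872 = (-206/201 - 984844*1/967914) - 3350872 = (-206/201 - 492422/483957) - 3350872 = -66223988/32425119 - 3350872 = -108652489577756/32425119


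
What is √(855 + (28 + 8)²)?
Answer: 3*√239 ≈ 46.379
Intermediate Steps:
√(855 + (28 + 8)²) = √(855 + 36²) = √(855 + 1296) = √2151 = 3*√239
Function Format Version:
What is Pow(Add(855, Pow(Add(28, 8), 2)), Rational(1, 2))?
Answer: Mul(3, Pow(239, Rational(1, 2))) ≈ 46.379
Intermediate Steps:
Pow(Add(855, Pow(Add(28, 8), 2)), Rational(1, 2)) = Pow(Add(855, Pow(36, 2)), Rational(1, 2)) = Pow(Add(855, 1296), Rational(1, 2)) = Pow(2151, Rational(1, 2)) = Mul(3, Pow(239, Rational(1, 2)))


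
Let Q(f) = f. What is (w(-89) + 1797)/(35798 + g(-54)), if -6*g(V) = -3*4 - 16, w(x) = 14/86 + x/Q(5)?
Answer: 1147689/23092720 ≈ 0.049699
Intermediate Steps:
w(x) = 7/43 + x/5 (w(x) = 14/86 + x/5 = 14*(1/86) + x*(1/5) = 7/43 + x/5)
g(V) = 14/3 (g(V) = -(-3*4 - 16)/6 = -(-12 - 16)/6 = -1/6*(-28) = 14/3)
(w(-89) + 1797)/(35798 + g(-54)) = ((7/43 + (1/5)*(-89)) + 1797)/(35798 + 14/3) = ((7/43 - 89/5) + 1797)/(107408/3) = (-3792/215 + 1797)*(3/107408) = (382563/215)*(3/107408) = 1147689/23092720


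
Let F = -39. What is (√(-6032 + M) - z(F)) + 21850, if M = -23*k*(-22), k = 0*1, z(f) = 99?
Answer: 21751 + 4*I*√377 ≈ 21751.0 + 77.666*I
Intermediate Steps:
k = 0
M = 0 (M = -23*0*(-22) = 0*(-22) = 0)
(√(-6032 + M) - z(F)) + 21850 = (√(-6032 + 0) - 1*99) + 21850 = (√(-6032) - 99) + 21850 = (4*I*√377 - 99) + 21850 = (-99 + 4*I*√377) + 21850 = 21751 + 4*I*√377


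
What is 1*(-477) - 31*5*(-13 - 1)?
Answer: 1693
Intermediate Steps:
1*(-477) - 31*5*(-13 - 1) = -477 - 31*5*(-14) = -477 - 31*(-70) = -477 - 1*(-2170) = -477 + 2170 = 1693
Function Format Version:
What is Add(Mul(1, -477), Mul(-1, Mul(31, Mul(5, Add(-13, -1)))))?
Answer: 1693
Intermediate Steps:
Add(Mul(1, -477), Mul(-1, Mul(31, Mul(5, Add(-13, -1))))) = Add(-477, Mul(-1, Mul(31, Mul(5, -14)))) = Add(-477, Mul(-1, Mul(31, -70))) = Add(-477, Mul(-1, -2170)) = Add(-477, 2170) = 1693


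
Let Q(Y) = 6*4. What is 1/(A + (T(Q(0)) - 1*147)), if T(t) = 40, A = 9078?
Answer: 1/8971 ≈ 0.00011147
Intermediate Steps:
Q(Y) = 24
1/(A + (T(Q(0)) - 1*147)) = 1/(9078 + (40 - 1*147)) = 1/(9078 + (40 - 147)) = 1/(9078 - 107) = 1/8971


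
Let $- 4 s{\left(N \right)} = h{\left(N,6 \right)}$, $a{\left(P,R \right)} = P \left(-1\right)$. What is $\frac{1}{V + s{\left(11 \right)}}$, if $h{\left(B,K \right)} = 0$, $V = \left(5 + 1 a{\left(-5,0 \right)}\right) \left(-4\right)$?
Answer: $- \frac{1}{40} \approx -0.025$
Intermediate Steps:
$a{\left(P,R \right)} = - P$
$V = -40$ ($V = \left(5 + 1 \left(\left(-1\right) \left(-5\right)\right)\right) \left(-4\right) = \left(5 + 1 \cdot 5\right) \left(-4\right) = \left(5 + 5\right) \left(-4\right) = 10 \left(-4\right) = -40$)
$s{\left(N \right)} = 0$ ($s{\left(N \right)} = \left(- \frac{1}{4}\right) 0 = 0$)
$\frac{1}{V + s{\left(11 \right)}} = \frac{1}{-40 + 0} = \frac{1}{-40} = - \frac{1}{40}$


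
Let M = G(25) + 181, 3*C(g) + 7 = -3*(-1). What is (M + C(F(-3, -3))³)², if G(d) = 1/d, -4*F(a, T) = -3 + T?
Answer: 14544842404/455625 ≈ 31923.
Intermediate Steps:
F(a, T) = ¾ - T/4 (F(a, T) = -(-3 + T)/4 = ¾ - T/4)
C(g) = -4/3 (C(g) = -7/3 + (-3*(-1))/3 = -7/3 + (⅓)*3 = -7/3 + 1 = -4/3)
M = 4526/25 (M = 1/25 + 181 = 4526/25 ≈ 181.04)
(M + C(F(-3, -3))³)² = (4526/25 + (-4/3)³)² = (4526/25 - 64/27)² = (120602/675)² = 14544842404/455625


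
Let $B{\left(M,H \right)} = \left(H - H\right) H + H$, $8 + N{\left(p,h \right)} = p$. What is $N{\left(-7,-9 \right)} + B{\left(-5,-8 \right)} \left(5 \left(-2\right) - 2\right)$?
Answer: $81$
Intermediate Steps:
$N{\left(p,h \right)} = -8 + p$
$B{\left(M,H \right)} = H$ ($B{\left(M,H \right)} = 0 H + H = 0 + H = H$)
$N{\left(-7,-9 \right)} + B{\left(-5,-8 \right)} \left(5 \left(-2\right) - 2\right) = \left(-8 - 7\right) - 8 \left(5 \left(-2\right) - 2\right) = -15 - 8 \left(-10 - 2\right) = -15 - -96 = -15 + 96 = 81$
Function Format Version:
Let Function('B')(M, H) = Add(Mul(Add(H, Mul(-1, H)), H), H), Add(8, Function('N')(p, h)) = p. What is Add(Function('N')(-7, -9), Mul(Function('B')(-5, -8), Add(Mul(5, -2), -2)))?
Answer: 81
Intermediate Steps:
Function('N')(p, h) = Add(-8, p)
Function('B')(M, H) = H (Function('B')(M, H) = Add(Mul(0, H), H) = Add(0, H) = H)
Add(Function('N')(-7, -9), Mul(Function('B')(-5, -8), Add(Mul(5, -2), -2))) = Add(Add(-8, -7), Mul(-8, Add(Mul(5, -2), -2))) = Add(-15, Mul(-8, Add(-10, -2))) = Add(-15, Mul(-8, -12)) = Add(-15, 96) = 81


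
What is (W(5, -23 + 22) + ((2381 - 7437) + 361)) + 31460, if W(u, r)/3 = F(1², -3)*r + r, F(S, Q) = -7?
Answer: 26783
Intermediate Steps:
W(u, r) = -18*r (W(u, r) = 3*(-7*r + r) = 3*(-6*r) = -18*r)
(W(5, -23 + 22) + ((2381 - 7437) + 361)) + 31460 = (-18*(-23 + 22) + ((2381 - 7437) + 361)) + 31460 = (-18*(-1) + (-5056 + 361)) + 31460 = (18 - 4695) + 31460 = -4677 + 31460 = 26783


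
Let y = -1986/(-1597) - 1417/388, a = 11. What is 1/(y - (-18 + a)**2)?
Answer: -619636/31854545 ≈ -0.019452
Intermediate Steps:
y = -1492381/619636 (y = -1986*(-1/1597) - 1417*1/388 = 1986/1597 - 1417/388 = -1492381/619636 ≈ -2.4085)
1/(y - (-18 + a)**2) = 1/(-1492381/619636 - (-18 + 11)**2) = 1/(-1492381/619636 - 1*(-7)**2) = 1/(-1492381/619636 - 1*49) = 1/(-1492381/619636 - 49) = 1/(-31854545/619636) = -619636/31854545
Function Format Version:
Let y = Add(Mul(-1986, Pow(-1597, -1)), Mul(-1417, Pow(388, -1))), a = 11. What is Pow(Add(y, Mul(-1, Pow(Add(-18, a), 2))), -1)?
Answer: Rational(-619636, 31854545) ≈ -0.019452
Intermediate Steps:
y = Rational(-1492381, 619636) (y = Add(Mul(-1986, Rational(-1, 1597)), Mul(-1417, Rational(1, 388))) = Add(Rational(1986, 1597), Rational(-1417, 388)) = Rational(-1492381, 619636) ≈ -2.4085)
Pow(Add(y, Mul(-1, Pow(Add(-18, a), 2))), -1) = Pow(Add(Rational(-1492381, 619636), Mul(-1, Pow(Add(-18, 11), 2))), -1) = Pow(Add(Rational(-1492381, 619636), Mul(-1, Pow(-7, 2))), -1) = Pow(Add(Rational(-1492381, 619636), Mul(-1, 49)), -1) = Pow(Add(Rational(-1492381, 619636), -49), -1) = Pow(Rational(-31854545, 619636), -1) = Rational(-619636, 31854545)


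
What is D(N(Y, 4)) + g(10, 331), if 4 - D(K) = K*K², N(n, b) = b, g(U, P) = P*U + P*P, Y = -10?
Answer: 112811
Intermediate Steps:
g(U, P) = P² + P*U (g(U, P) = P*U + P² = P² + P*U)
D(K) = 4 - K³ (D(K) = 4 - K*K² = 4 - K³)
D(N(Y, 4)) + g(10, 331) = (4 - 1*4³) + 331*(331 + 10) = (4 - 1*64) + 331*341 = (4 - 64) + 112871 = -60 + 112871 = 112811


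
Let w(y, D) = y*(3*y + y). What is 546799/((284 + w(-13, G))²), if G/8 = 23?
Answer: 546799/921600 ≈ 0.59332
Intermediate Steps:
G = 184 (G = 8*23 = 184)
w(y, D) = 4*y² (w(y, D) = y*(4*y) = 4*y²)
546799/((284 + w(-13, G))²) = 546799/((284 + 4*(-13)²)²) = 546799/((284 + 4*169)²) = 546799/((284 + 676)²) = 546799/(960²) = 546799/921600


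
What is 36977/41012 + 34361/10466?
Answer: 898107307/214615796 ≈ 4.1847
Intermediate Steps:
36977/41012 + 34361/10466 = 898107307/214615796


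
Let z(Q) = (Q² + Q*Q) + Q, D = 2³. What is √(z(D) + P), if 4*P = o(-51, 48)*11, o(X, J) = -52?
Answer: I*√7 ≈ 2.6458*I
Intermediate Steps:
D = 8
z(Q) = Q + 2*Q² (z(Q) = (Q² + Q²) + Q = 2*Q² + Q = Q + 2*Q²)
P = -143 (P = (-52*11)/4 = (¼)*(-572) = -143)
√(z(D) + P) = √(8*(1 + 2*8) - 143) = √(8*(1 + 16) - 143) = √(8*17 - 143) = √(136 - 143) = √(-7) = I*√7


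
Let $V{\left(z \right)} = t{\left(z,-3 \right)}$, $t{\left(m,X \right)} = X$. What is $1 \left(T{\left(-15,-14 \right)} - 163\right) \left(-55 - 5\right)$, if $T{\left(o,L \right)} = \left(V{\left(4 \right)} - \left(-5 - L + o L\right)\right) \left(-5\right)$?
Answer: $-56820$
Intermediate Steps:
$V{\left(z \right)} = -3$
$T{\left(o,L \right)} = -10 - 5 L + 5 L o$ ($T{\left(o,L \right)} = \left(-3 - \left(-5 - L + o L\right)\right) \left(-5\right) = \left(-3 - \left(-5 - L + L o\right)\right) \left(-5\right) = \left(-3 + \left(5 + L - L o\right)\right) \left(-5\right) = \left(2 + L - L o\right) \left(-5\right) = -10 - 5 L + 5 L o$)
$1 \left(T{\left(-15,-14 \right)} - 163\right) \left(-55 - 5\right) = 1 \left(\left(-10 - -70 + 5 \left(-14\right) \left(-15\right)\right) - 163\right) \left(-55 - 5\right) = 1 \left(\left(-10 + 70 + 1050\right) - 163\right) \left(-60\right) = 1 \left(1110 - 163\right) \left(-60\right) = 1 \cdot 947 \left(-60\right) = 1 \left(-56820\right) = -56820$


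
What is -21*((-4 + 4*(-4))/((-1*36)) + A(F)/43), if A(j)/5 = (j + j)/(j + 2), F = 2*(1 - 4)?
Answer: -2450/129 ≈ -18.992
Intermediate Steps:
F = -6 (F = 2*(-3) = -6)
A(j) = 10*j/(2 + j) (A(j) = 5*((j + j)/(j + 2)) = 5*((2*j)/(2 + j)) = 5*(2*j/(2 + j)) = 10*j/(2 + j))
-21*((-4 + 4*(-4))/((-1*36)) + A(F)/43) = -21*((-4 + 4*(-4))/((-1*36)) + (10*(-6)/(2 - 6))/43) = -21*((-4 - 16)/(-36) + (10*(-6)/(-4))*(1/43)) = -21*(-20*(-1/36) + (10*(-6)*(-¼))*(1/43)) = -21*(5/9 + 15*(1/43)) = -21*(5/9 + 15/43) = -21*350/387 = -2450/129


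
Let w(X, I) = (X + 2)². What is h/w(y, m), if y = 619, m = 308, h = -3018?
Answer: -1006/128547 ≈ -0.0078259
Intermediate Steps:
w(X, I) = (2 + X)²
h/w(y, m) = -3018/(2 + 619)² = -3018/(621²) = -3018/385641 = -3018*1/385641 = -1006/128547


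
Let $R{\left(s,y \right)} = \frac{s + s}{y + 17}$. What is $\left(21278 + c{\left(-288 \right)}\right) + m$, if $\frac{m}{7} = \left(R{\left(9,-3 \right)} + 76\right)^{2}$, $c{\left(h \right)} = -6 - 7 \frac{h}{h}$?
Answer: $\frac{441536}{7} \approx 63077.0$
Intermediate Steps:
$R{\left(s,y \right)} = \frac{2 s}{17 + y}$
$c{\left(h \right)} = -13$ ($c{\left(h \right)} = -6 - 7 = -13$)
$m = \frac{292681}{7}$ ($m = 7 \left(2 \cdot 9 \frac{1}{17 - 3} + 76\right)^{2} = 7 \left(2 \cdot 9 \cdot \frac{1}{14} + 76\right)^{2} = 7 \left(\frac{9}{7} + 76\right)^{2} = 7 \left(\frac{541}{7}\right)^{2} = 7 \cdot \frac{292681}{49} = \frac{292681}{7} \approx 41812.0$)
$\left(21278 + c{\left(-288 \right)}\right) + m = \left(21278 - 13\right) + \frac{292681}{7} = 21265 + \frac{292681}{7} = \frac{441536}{7}$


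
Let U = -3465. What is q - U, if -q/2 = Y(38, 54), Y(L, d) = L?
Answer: 3389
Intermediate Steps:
q = -76 (q = -2*38 = -76)
q - U = -76 - 1*(-3465) = -76 + 3465 = 3389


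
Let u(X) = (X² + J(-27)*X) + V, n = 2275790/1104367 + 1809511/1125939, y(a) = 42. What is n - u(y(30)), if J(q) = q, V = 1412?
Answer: -230414898277309/113040897783 ≈ -2038.3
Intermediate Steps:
n = 414614995577/113040897783 (n = 2275790*(1/1104367) + 1809511*(1/1125939) = 206890/100397 + 1809511/1125939 = 414614995577/113040897783 ≈ 3.6678)
u(X) = 1412 + X² - 27*X (u(X) = (X² - 27*X) + 1412 = 1412 + X² - 27*X)
n - u(y(30)) = 414614995577/113040897783 - (1412 + 42² - 27*42) = 414614995577/113040897783 - (1412 + 1764 - 1134) = 414614995577/113040897783 - 1*2042 = 414614995577/113040897783 - 2042 = -230414898277309/113040897783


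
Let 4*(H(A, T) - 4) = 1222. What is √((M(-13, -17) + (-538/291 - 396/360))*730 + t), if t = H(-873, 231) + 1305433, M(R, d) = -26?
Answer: √435128196318/582 ≈ 1133.4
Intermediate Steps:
H(A, T) = 619/2 (H(A, T) = 4 + (¼)*1222 = 4 + 611/2 = 619/2)
t = 2611485/2 (t = 619/2 + 1305433 = 2611485/2 ≈ 1.3057e+6)
√((M(-13, -17) + (-538/291 - 396/360))*730 + t) = √((-26 + (-538/291 - 396/360))*730 + 2611485/2) = √((-26 + (-538*1/291 - 396*1/360))*730 + 2611485/2) = √((-26 + (-538/291 - 11/10))*730 + 2611485/2) = √((-26 - 8581/2910)*730 + 2611485/2) = √(-84241/2910*730 + 2611485/2) = √(-6149593/291 + 2611485/2) = √(747642949/582) = √435128196318/582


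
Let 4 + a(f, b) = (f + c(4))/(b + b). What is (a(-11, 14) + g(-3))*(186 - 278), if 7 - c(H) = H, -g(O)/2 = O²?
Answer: 14352/7 ≈ 2050.3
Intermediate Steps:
g(O) = -2*O²
c(H) = 7 - H
a(f, b) = -4 + (3 + f)/(2*b) (a(f, b) = -4 + (f + (7 - 1*4))/(b + b) = -4 + (f + (7 - 4))/((2*b)) = -4 + (f + 3)*(1/(2*b)) = -4 + (3 + f)*(1/(2*b)) = -4 + (3 + f)/(2*b))
(a(-11, 14) + g(-3))*(186 - 278) = ((½)*(3 - 11 - 8*14)/14 - 2*(-3)²)*(186 - 278) = ((½)*(1/14)*(3 - 11 - 112) - 2*9)*(-92) = ((½)*(1/14)*(-120) - 18)*(-92) = (-30/7 - 18)*(-92) = -156/7*(-92) = 14352/7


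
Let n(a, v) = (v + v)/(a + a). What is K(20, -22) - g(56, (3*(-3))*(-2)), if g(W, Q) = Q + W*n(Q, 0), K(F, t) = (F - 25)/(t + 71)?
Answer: -887/49 ≈ -18.102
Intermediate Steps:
n(a, v) = v/a (n(a, v) = (2*v)/((2*a)) = (2*v)*(1/(2*a)) = v/a)
K(F, t) = (-25 + F)/(71 + t)
g(W, Q) = Q (g(W, Q) = Q + W*(0/Q) = Q + W*0 = Q + 0 = Q)
K(20, -22) - g(56, (3*(-3))*(-2)) = (-25 + 20)/(71 - 22) - 3*(-3)*(-2) = -5/49 - (-9)*(-2) = (1/49)*(-5) - 1*18 = -5/49 - 18 = -887/49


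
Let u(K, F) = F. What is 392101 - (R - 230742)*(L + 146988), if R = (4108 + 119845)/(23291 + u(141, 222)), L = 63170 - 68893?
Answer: 766416017047458/23513 ≈ 3.2595e+10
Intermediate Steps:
L = -5723
R = 123953/23513 (R = (4108 + 119845)/(23291 + 222) = 123953/23513 ≈ 5.2717)
392101 - (R - 230742)*(L + 146988) = 392101 - (123953/23513 - 230742)*(-5723 + 146988) = 392101 - (-5425312693)*141265/23513 = 392101 - 1*(-766406797576645/23513) = 392101 + 766406797576645/23513 = 766416017047458/23513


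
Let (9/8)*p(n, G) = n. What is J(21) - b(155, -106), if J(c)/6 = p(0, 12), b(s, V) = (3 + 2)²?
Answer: -25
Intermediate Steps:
p(n, G) = 8*n/9
b(s, V) = 25 (b(s, V) = 5² = 25)
J(c) = 0 (J(c) = 6*((8/9)*0) = 6*0 = 0)
J(21) - b(155, -106) = 0 - 1*25 = 0 - 25 = -25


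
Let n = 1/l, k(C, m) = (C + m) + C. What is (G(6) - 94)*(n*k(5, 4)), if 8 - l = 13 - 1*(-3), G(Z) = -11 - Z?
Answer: 777/4 ≈ 194.25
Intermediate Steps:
l = -8 (l = 8 - (13 - 1*(-3)) = 8 - (13 + 3) = 8 - 1*16 = 8 - 16 = -8)
k(C, m) = m + 2*C
n = -⅛ (n = 1/(-8) = -⅛ ≈ -0.12500)
(G(6) - 94)*(n*k(5, 4)) = ((-11 - 1*6) - 94)*(-(4 + 2*5)/8) = ((-11 - 6) - 94)*(-(4 + 10)/8) = (-17 - 94)*(-⅛*14) = -111*(-7/4) = 777/4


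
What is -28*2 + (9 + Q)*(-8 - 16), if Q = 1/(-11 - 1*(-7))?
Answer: -266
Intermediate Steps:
Q = -1/4 (Q = 1/(-11 + 7) = 1/(-4) = -1/4 ≈ -0.25000)
-28*2 + (9 + Q)*(-8 - 16) = -28*2 + (9 - 1/4)*(-8 - 16) = -56 + (35/4)*(-24) = -56 - 210 = -266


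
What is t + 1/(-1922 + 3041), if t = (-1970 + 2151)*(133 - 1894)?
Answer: -356671178/1119 ≈ -3.1874e+5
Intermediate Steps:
t = -318741 (t = 181*(-1761) = -318741)
t + 1/(-1922 + 3041) = -318741 + 1/(-1922 + 3041) = -318741 + 1/1119 = -356671178/1119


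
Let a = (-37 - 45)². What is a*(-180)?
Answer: -1210320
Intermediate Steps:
a = 6724 (a = (-82)² = 6724)
a*(-180) = 6724*(-180) = -1210320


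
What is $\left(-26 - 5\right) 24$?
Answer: $-744$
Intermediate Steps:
$\left(-26 - 5\right) 24 = \left(-31\right) 24 = -744$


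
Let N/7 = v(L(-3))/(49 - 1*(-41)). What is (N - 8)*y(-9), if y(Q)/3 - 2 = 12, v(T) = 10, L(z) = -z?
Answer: -910/3 ≈ -303.33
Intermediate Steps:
y(Q) = 42 (y(Q) = 6 + 3*12 = 6 + 36 = 42)
N = 7/9 (N = 7*(10/(49 - 1*(-41))) = 7*(10/(49 + 41)) = 7*(10/90) = 7*(10*(1/90)) = 7*(1/9) = 7/9 ≈ 0.77778)
(N - 8)*y(-9) = (7/9 - 8)*42 = -65/9*42 = -910/3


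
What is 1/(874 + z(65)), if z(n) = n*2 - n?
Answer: 1/939 ≈ 0.0010650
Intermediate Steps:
z(n) = n (z(n) = 2*n - n = n)
1/(874 + z(65)) = 1/(874 + 65) = 1/939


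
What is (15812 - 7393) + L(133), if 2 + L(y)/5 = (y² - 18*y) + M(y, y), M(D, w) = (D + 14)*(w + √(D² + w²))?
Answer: 182639 + 97755*√2 ≈ 3.2089e+5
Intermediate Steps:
M(D, w) = (14 + D)*(w + √(D² + w²))
L(y) = -10 - 20*y + 10*y² + 70*√2*√(y²) + 5*y*√2*√(y²) (L(y) = -10 + 5*((y² - 18*y) + (14*y + 14*√(y² + y²) + y*y + y*√(y² + y²))) = -10 + 5*((y² - 18*y) + (14*y + 14*√(2*y²) + y² + y*√(2*y²))) = -10 + 5*((y² - 18*y) + (14*y + 14*(√2*√(y²)) + y² + y*(√2*√(y²)))) = -10 + 5*((y² - 18*y) + (14*y + 14*√2*√(y²) + y² + y*√2*√(y²))) = -10 + 5*((y² - 18*y) + (y² + 14*y + 14*√2*√(y²) + y*√2*√(y²))) = -10 + 5*(-4*y + 2*y² + 14*√2*√(y²) + y*√2*√(y²)) = -10 + (-20*y + 10*y² + 70*√2*√(y²) + 5*y*√2*√(y²)) = -10 - 20*y + 10*y² + 70*√2*√(y²) + 5*y*√2*√(y²))
(15812 - 7393) + L(133) = (15812 - 7393) + (-10 - 20*133 + 10*133² + 70*√2*√(133²) + 5*133*√2*√(133²)) = 8419 + (-10 - 2660 + 10*17689 + 70*√2*√17689 + 5*133*√2*√17689) = 8419 + (-10 - 2660 + 176890 + 70*√2*133 + 5*133*√2*133) = 8419 + (-10 - 2660 + 176890 + 9310*√2 + 88445*√2) = 8419 + (174220 + 97755*√2) = 182639 + 97755*√2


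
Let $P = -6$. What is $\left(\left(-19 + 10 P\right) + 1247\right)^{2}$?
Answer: $1364224$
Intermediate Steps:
$\left(\left(-19 + 10 P\right) + 1247\right)^{2} = \left(\left(-19 + 10 \left(-6\right)\right) + 1247\right)^{2} = \left(\left(-19 - 60\right) + 1247\right)^{2} = \left(-79 + 1247\right)^{2} = 1168^{2} = 1364224$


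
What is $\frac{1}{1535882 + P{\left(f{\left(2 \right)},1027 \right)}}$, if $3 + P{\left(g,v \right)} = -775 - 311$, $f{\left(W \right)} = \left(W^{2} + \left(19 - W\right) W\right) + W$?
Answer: $\frac{1}{1534793} \approx 6.5155 \cdot 10^{-7}$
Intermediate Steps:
$f{\left(W \right)} = W + W^{2} + W \left(19 - W\right)$ ($f{\left(W \right)} = \left(W^{2} + W \left(19 - W\right)\right) + W = W + W^{2} + W \left(19 - W\right)$)
$P{\left(g,v \right)} = -1089$ ($P{\left(g,v \right)} = -3 - 1086 = -1089$)
$\frac{1}{1535882 + P{\left(f{\left(2 \right)},1027 \right)}} = \frac{1}{1535882 - 1089} = \frac{1}{1534793}$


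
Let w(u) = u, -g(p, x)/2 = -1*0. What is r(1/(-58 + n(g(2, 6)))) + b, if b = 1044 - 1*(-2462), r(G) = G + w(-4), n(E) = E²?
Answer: 203115/58 ≈ 3502.0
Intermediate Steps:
g(p, x) = 0 (g(p, x) = -(-2)*0 = -2*0 = 0)
r(G) = -4 + G (r(G) = G - 4 = -4 + G)
b = 3506 (b = 1044 + 2462 = 3506)
r(1/(-58 + n(g(2, 6)))) + b = (-4 + 1/(-58 + 0²)) + 3506 = (-4 + 1/(-58 + 0)) + 3506 = (-4 + 1/(-58)) + 3506 = (-4 - 1/58) + 3506 = -233/58 + 3506 = 203115/58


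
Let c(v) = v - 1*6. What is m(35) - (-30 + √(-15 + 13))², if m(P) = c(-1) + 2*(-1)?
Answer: -907 + 60*I*√2 ≈ -907.0 + 84.853*I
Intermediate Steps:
c(v) = -6 + v (c(v) = v - 6 = -6 + v)
m(P) = -9 (m(P) = (-6 - 1) + 2*(-1) = -7 - 2 = -9)
m(35) - (-30 + √(-15 + 13))² = -9 - (-30 + √(-15 + 13))² = -9 - (-30 + √(-2))² = -9 - (-30 + I*√2)²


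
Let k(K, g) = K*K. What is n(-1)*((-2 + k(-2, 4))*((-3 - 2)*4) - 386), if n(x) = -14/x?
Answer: -5964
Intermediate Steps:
k(K, g) = K²
n(-1)*((-2 + k(-2, 4))*((-3 - 2)*4) - 386) = (-14/(-1))*((-2 + (-2)²)*((-3 - 2)*4) - 386) = (-14*(-1))*((-2 + 4)*(-5*4) - 386) = 14*(2*(-20) - 386) = 14*(-40 - 386) = 14*(-426) = -5964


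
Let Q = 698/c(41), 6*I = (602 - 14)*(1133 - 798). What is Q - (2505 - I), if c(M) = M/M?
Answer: 31023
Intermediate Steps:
c(M) = 1
I = 32830 (I = ((602 - 14)*(1133 - 798))/6 = (588*335)/6 = (⅙)*196980 = 32830)
Q = 698 (Q = 698/1 = 698*1 = 698)
Q - (2505 - I) = 698 - (2505 - 1*32830) = 698 - (2505 - 32830) = 698 - 1*(-30325) = 698 + 30325 = 31023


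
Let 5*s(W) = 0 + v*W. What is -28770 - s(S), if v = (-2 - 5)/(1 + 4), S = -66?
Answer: -719712/25 ≈ -28788.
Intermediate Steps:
v = -7/5 ≈ -1.4000
s(W) = -7*W/25 (s(W) = (0 - 7*W/5)/5 = (-7*W/5)/5 = -7*W/25)
-28770 - s(S) = -28770 - (-7)*(-66)/25 = -28770 - 1*462/25 = -28770 - 462/25 = -719712/25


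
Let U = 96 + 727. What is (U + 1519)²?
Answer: 5484964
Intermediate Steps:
U = 823
(U + 1519)² = (823 + 1519)² = 2342² = 5484964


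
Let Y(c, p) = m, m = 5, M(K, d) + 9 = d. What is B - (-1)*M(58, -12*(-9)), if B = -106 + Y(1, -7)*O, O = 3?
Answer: 8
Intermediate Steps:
M(K, d) = -9 + d
Y(c, p) = 5
B = -91 (B = -106 + 5*3 = -106 + 15 = -91)
B - (-1)*M(58, -12*(-9)) = -91 - (-1)*(-9 - 12*(-9)) = -91 - (-1)*(-9 + 108) = -91 - (-1)*99 = -91 - 1*(-99) = -91 + 99 = 8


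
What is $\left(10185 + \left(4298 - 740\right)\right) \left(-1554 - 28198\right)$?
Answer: $-408881736$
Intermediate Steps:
$\left(10185 + \left(4298 - 740\right)\right) \left(-1554 - 28198\right) = \left(10185 + \left(4298 - 740\right)\right) \left(-29752\right) = \left(10185 + 3558\right) \left(-29752\right) = 13743 \left(-29752\right) = -408881736$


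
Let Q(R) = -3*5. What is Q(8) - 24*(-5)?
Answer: 105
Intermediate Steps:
Q(R) = -15
Q(8) - 24*(-5) = -15 - 24*(-5) = -15 + 120 = 105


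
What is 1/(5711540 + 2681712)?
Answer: 1/8393252 ≈ 1.1914e-7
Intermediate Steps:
1/(5711540 + 2681712) = 1/8393252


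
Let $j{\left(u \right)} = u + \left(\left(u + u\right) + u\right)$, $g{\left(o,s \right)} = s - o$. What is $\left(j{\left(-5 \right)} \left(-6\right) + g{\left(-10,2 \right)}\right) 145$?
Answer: $19140$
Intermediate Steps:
$j{\left(u \right)} = 4 u$ ($j{\left(u \right)} = u + \left(2 u + u\right) = u + 3 u = 4 u$)
$\left(j{\left(-5 \right)} \left(-6\right) + g{\left(-10,2 \right)}\right) 145 = \left(4 \left(-5\right) \left(-6\right) + \left(2 - -10\right)\right) 145 = \left(\left(-20\right) \left(-6\right) + \left(2 + 10\right)\right) 145 = \left(120 + 12\right) 145 = 132 \cdot 145 = 19140$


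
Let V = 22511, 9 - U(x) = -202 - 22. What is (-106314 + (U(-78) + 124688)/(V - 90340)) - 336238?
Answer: -30017984529/67829 ≈ -4.4255e+5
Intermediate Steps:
U(x) = 233 (U(x) = 9 - (-202 - 22) = 9 - 1*(-224) = 9 + 224 = 233)
(-106314 + (U(-78) + 124688)/(V - 90340)) - 336238 = (-106314 + (233 + 124688)/(22511 - 90340)) - 336238 = (-106314 + 124921/(-67829)) - 336238 = (-106314 + 124921*(-1/67829)) - 336238 = (-106314 - 124921/67829) - 336238 = -7211297227/67829 - 336238 = -30017984529/67829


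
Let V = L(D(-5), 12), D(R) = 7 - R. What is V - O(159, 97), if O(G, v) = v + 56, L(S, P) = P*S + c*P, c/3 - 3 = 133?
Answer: 4887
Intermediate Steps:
c = 408 (c = 9 + 3*133 = 9 + 399 = 408)
L(S, P) = 408*P + P*S (L(S, P) = P*S + 408*P = 408*P + P*S)
O(G, v) = 56 + v
V = 5040 (V = 12*(408 + (7 - 1*(-5))) = 12*(408 + (7 + 5)) = 12*(408 + 12) = 12*420 = 5040)
V - O(159, 97) = 5040 - (56 + 97) = 5040 - 1*153 = 5040 - 153 = 4887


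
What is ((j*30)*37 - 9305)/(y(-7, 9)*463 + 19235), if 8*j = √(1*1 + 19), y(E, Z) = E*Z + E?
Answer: 1861/2635 - 111*√5/5270 ≈ 0.65916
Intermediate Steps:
y(E, Z) = E + E*Z
j = √5/4 (j = √(1*1 + 19)/8 = √(1 + 19)/8 = √20/8 = (2*√5)/8 = √5/4 ≈ 0.55902)
((j*30)*37 - 9305)/(y(-7, 9)*463 + 19235) = (((√5/4)*30)*37 - 9305)/(-7*(1 + 9)*463 + 19235) = ((15*√5/2)*37 - 9305)/(-7*10*463 + 19235) = (555*√5/2 - 9305)/(-70*463 + 19235) = (-9305 + 555*√5/2)/(-32410 + 19235) = (-9305 + 555*√5/2)/(-13175) = (-9305 + 555*√5/2)*(-1/13175) = 1861/2635 - 111*√5/5270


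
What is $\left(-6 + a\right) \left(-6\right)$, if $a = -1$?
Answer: $42$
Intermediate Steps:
$\left(-6 + a\right) \left(-6\right) = \left(-6 - 1\right) \left(-6\right) = \left(-7\right) \left(-6\right) = 42$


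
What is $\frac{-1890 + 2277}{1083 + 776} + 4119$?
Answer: $\frac{7657608}{1859} \approx 4119.2$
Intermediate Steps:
$\frac{-1890 + 2277}{1083 + 776} + 4119 = \frac{387}{1859} + 4119 = \frac{7657608}{1859}$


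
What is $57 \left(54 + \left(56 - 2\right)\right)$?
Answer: $6156$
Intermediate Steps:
$57 \left(54 + \left(56 - 2\right)\right) = 57 \left(54 + 54\right) = 57 \cdot 108 = 6156$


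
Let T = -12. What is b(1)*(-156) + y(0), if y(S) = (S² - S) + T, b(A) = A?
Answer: -168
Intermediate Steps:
y(S) = -12 + S² - S (y(S) = (S² - S) - 12 = -12 + S² - S)
b(1)*(-156) + y(0) = 1*(-156) + (-12 + 0² - 1*0) = -156 + (-12 + 0 + 0) = -156 - 12 = -168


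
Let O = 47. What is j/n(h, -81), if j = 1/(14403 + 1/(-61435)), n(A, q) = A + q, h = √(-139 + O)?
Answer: -4976235/5886895766512 - 61435*I*√23/2943447883256 ≈ -8.4531e-7 - 1.001e-7*I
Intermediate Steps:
h = 2*I*√23 (h = √(-139 + 47) = √(-92) = 2*I*√23 ≈ 9.5917*I)
j = 61435/884848304 (j = 1/(14403 - 1/61435) = 1/(884848304/61435) = 61435/884848304 ≈ 6.9430e-5)
j/n(h, -81) = 61435/(884848304*(2*I*√23 - 81)) = 61435/(884848304*(-81 + 2*I*√23))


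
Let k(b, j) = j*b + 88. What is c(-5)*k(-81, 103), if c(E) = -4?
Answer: 33020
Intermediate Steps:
k(b, j) = 88 + b*j (k(b, j) = b*j + 88 = 88 + b*j)
c(-5)*k(-81, 103) = -4*(88 - 81*103) = -4*(88 - 8343) = -4*(-8255) = 33020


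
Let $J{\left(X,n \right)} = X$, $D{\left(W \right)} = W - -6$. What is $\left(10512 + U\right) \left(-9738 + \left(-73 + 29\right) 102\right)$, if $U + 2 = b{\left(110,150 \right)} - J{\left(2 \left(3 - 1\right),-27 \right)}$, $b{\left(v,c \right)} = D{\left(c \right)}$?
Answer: $-151677612$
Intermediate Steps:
$D{\left(W \right)} = 6 + W$ ($D{\left(W \right)} = W + 6 = 6 + W$)
$b{\left(v,c \right)} = 6 + c$
$U = 150$ ($U = -2 + \left(\left(6 + 150\right) - 2 \left(3 - 1\right)\right) = -2 + \left(156 - 2 \cdot 2\right) = -2 + \left(156 - 4\right) = -2 + 152 = 150$)
$\left(10512 + U\right) \left(-9738 + \left(-73 + 29\right) 102\right) = \left(10512 + 150\right) \left(-9738 + \left(-73 + 29\right) 102\right) = 10662 \left(-9738 - 4488\right) = 10662 \left(-14226\right) = -151677612$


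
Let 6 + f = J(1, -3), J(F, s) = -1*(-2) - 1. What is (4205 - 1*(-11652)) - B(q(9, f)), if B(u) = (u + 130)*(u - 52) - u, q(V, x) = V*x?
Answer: 24057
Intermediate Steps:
J(F, s) = 1 (J(F, s) = 2 - 1 = 1)
f = -5 (f = -6 + 1 = -5)
B(u) = -u + (-52 + u)*(130 + u) (B(u) = (130 + u)*(-52 + u) - u = (-52 + u)*(130 + u) - u = -u + (-52 + u)*(130 + u))
(4205 - 1*(-11652)) - B(q(9, f)) = (4205 - 1*(-11652)) - (-6760 + (9*(-5))² + 77*(9*(-5))) = (4205 + 11652) - (-6760 + (-45)² + 77*(-45)) = 15857 - (-6760 + 2025 - 3465) = 15857 - 1*(-8200) = 15857 + 8200 = 24057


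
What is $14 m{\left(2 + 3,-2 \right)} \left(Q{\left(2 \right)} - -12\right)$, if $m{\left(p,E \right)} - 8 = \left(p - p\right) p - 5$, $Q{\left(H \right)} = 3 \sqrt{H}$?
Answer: $504 + 126 \sqrt{2} \approx 682.19$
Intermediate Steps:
$m{\left(p,E \right)} = 3$ ($m{\left(p,E \right)} = 8 + \left(\left(p - p\right) p - 5\right) = 8 - \left(5 + 0 p\right) = 8 + \left(0 - 5\right) = 8 - 5 = 3$)
$14 m{\left(2 + 3,-2 \right)} \left(Q{\left(2 \right)} - -12\right) = 14 \cdot 3 \left(3 \sqrt{2} - -12\right) = 42 \left(3 \sqrt{2} + 12\right) = 42 \left(12 + 3 \sqrt{2}\right) = 504 + 126 \sqrt{2}$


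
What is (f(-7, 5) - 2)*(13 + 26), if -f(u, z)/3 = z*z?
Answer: -3003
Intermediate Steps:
f(u, z) = -3*z**2 (f(u, z) = -3*z*z = -3*z**2)
(f(-7, 5) - 2)*(13 + 26) = (-3*5**2 - 2)*(13 + 26) = (-3*25 - 2)*39 = (-75 - 2)*39 = -77*39 = -3003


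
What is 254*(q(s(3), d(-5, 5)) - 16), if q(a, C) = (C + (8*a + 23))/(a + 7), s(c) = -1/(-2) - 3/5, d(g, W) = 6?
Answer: -69596/23 ≈ -3025.9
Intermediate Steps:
s(c) = -⅒ (s(c) = -1*(-½) - 3*⅕ = ½ - ⅗ = -⅒)
q(a, C) = (23 + C + 8*a)/(7 + a) (q(a, C) = (C + (23 + 8*a))/(7 + a) = (23 + C + 8*a)/(7 + a))
254*(q(s(3), d(-5, 5)) - 16) = 254*((23 + 6 + 8*(-⅒))/(7 - ⅒) - 16) = 254*((23 + 6 - ⅘)/(69/10) - 16) = 254*((10/69)*(141/5) - 16) = 254*(94/23 - 16) = 254*(-274/23) = -69596/23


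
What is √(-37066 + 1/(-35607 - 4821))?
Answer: I*√1682820271627/6738 ≈ 192.53*I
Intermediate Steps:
√(-37066 + 1/(-35607 - 4821)) = √(-37066 + 1/(-40428)) = √(-37066 - 1/40428) = √(-1498504249/40428) = I*√1682820271627/6738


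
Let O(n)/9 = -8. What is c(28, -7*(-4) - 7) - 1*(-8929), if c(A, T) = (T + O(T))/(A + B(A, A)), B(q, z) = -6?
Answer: 196387/22 ≈ 8926.7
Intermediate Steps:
O(n) = -72 (O(n) = 9*(-8) = -72)
c(A, T) = (-72 + T)/(-6 + A) (c(A, T) = (T - 72)/(A - 6) = (-72 + T)/(-6 + A))
c(28, -7*(-4) - 7) - 1*(-8929) = (-72 + (-7*(-4) - 7))/(-6 + 28) - 1*(-8929) = (-72 + (28 - 7))/22 + 8929 = (-72 + 21)/22 + 8929 = (1/22)*(-51) + 8929 = -51/22 + 8929 = 196387/22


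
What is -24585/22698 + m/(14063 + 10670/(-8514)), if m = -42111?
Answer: -83949557191/20586692568 ≈ -4.0779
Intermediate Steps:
-24585/22698 + m/(14063 + 10670/(-8514)) = -24585/22698 - 42111/(14063 + 10670/(-8514)) = -24585*1/22698 - 42111/(14063 + 10670*(-1/8514)) = -8195/7566 - 42111/(14063 - 485/387) = -8195/7566 - 42111/5441896/387 = -8195/7566 - 42111*387/5441896 = -8195/7566 - 16296957/5441896 = -83949557191/20586692568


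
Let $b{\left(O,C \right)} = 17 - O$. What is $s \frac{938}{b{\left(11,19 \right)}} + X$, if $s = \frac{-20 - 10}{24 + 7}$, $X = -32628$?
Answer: $- \frac{1016158}{31} \approx -32779.0$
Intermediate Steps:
$s = - \frac{30}{31} \approx -0.96774$
$s \frac{938}{b{\left(11,19 \right)}} + X = - \frac{30 \frac{938}{17 - 11}}{31} - 32628 = - \frac{30 \cdot \frac{938}{6}}{31} - 32628 = - \frac{30 \cdot 938 \cdot \frac{1}{6}}{31} - 32628 = \left(- \frac{30}{31}\right) \frac{469}{3} - 32628 = - \frac{4690}{31} - 32628 = - \frac{1016158}{31}$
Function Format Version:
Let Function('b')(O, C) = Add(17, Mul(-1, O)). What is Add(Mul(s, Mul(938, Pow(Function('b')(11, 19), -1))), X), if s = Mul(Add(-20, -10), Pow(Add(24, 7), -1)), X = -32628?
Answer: Rational(-1016158, 31) ≈ -32779.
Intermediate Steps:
s = Rational(-30, 31) (s = Mul(-30, Pow(31, -1)) = Mul(-30, Rational(1, 31)) = Rational(-30, 31) ≈ -0.96774)
Add(Mul(s, Mul(938, Pow(Function('b')(11, 19), -1))), X) = Add(Mul(Rational(-30, 31), Mul(938, Pow(Add(17, Mul(-1, 11)), -1))), -32628) = Add(Mul(Rational(-30, 31), Mul(938, Pow(Add(17, -11), -1))), -32628) = Add(Mul(Rational(-30, 31), Mul(938, Pow(6, -1))), -32628) = Add(Mul(Rational(-30, 31), Mul(938, Rational(1, 6))), -32628) = Add(Mul(Rational(-30, 31), Rational(469, 3)), -32628) = Add(Rational(-4690, 31), -32628) = Rational(-1016158, 31)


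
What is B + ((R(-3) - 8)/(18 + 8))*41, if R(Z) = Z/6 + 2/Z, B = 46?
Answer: 4921/156 ≈ 31.545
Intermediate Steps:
R(Z) = 2/Z + Z/6 (R(Z) = Z*(1/6) + 2/Z = Z/6 + 2/Z = 2/Z + Z/6)
B + ((R(-3) - 8)/(18 + 8))*41 = 46 + (((2/(-3) + (1/6)*(-3)) - 8)/(18 + 8))*41 = 46 + (((2*(-1/3) - 1/2) - 8)/26)*41 = 46 + (((-2/3 - 1/2) - 8)*(1/26))*41 = 46 + ((-7/6 - 8)*(1/26))*41 = 46 - 55/6*1/26*41 = 46 - 55/156*41 = 46 - 2255/156 = 4921/156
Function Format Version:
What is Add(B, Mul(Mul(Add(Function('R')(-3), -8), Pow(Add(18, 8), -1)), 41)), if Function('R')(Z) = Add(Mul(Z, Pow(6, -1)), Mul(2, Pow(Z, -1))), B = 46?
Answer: Rational(4921, 156) ≈ 31.545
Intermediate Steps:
Function('R')(Z) = Add(Mul(2, Pow(Z, -1)), Mul(Rational(1, 6), Z)) (Function('R')(Z) = Add(Mul(Z, Rational(1, 6)), Mul(2, Pow(Z, -1))) = Add(Mul(Rational(1, 6), Z), Mul(2, Pow(Z, -1))) = Add(Mul(2, Pow(Z, -1)), Mul(Rational(1, 6), Z)))
Add(B, Mul(Mul(Add(Function('R')(-3), -8), Pow(Add(18, 8), -1)), 41)) = Add(46, Mul(Mul(Add(Add(Mul(2, Pow(-3, -1)), Mul(Rational(1, 6), -3)), -8), Pow(Add(18, 8), -1)), 41)) = Add(46, Mul(Mul(Add(Add(Mul(2, Rational(-1, 3)), Rational(-1, 2)), -8), Pow(26, -1)), 41)) = Add(46, Mul(Mul(Add(Add(Rational(-2, 3), Rational(-1, 2)), -8), Rational(1, 26)), 41)) = Add(46, Mul(Mul(Add(Rational(-7, 6), -8), Rational(1, 26)), 41)) = Add(46, Mul(Mul(Rational(-55, 6), Rational(1, 26)), 41)) = Add(46, Mul(Rational(-55, 156), 41)) = Add(46, Rational(-2255, 156)) = Rational(4921, 156)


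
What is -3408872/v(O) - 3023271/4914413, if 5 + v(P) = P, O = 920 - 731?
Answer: -2094145144250/113031499 ≈ -18527.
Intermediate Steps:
O = 189
v(P) = -5 + P
-3408872/v(O) - 3023271/4914413 = -3408872/(-5 + 189) - 3023271/4914413 = -3408872/184 - 3023271*1/4914413 = -3408872*1/184 - 3023271/4914413 = -426109/23 - 3023271/4914413 = -2094145144250/113031499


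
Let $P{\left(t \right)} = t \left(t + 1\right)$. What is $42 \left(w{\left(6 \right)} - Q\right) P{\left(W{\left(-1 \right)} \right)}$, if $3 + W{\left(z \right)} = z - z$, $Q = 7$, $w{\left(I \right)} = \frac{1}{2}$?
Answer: $-1638$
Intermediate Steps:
$w{\left(I \right)} = \frac{1}{2}$
$W{\left(z \right)} = -3$ ($W{\left(z \right)} = -3 + \left(z - z\right) = -3 + 0 = -3$)
$P{\left(t \right)} = t \left(1 + t\right)$
$42 \left(w{\left(6 \right)} - Q\right) P{\left(W{\left(-1 \right)} \right)} = 42 \left(\frac{1}{2} - 7\right) \left(- 3 \left(1 - 3\right)\right) = 42 \left(\frac{1}{2} - 7\right) \left(\left(-3\right) \left(-2\right)\right) = 42 \left(- \frac{13}{2}\right) 6 = \left(-273\right) 6 = -1638$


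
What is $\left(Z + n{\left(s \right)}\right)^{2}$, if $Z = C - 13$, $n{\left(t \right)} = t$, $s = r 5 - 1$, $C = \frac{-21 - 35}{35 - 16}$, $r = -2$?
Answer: $\frac{262144}{361} \approx 726.16$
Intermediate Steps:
$C = - \frac{56}{19} \approx -2.9474$
$s = -11$ ($s = \left(-2\right) 5 - 1 = -10 - 1 = -11$)
$Z = - \frac{303}{19}$ ($Z = - \frac{56}{19} - 13 = - \frac{303}{19} \approx -15.947$)
$\left(Z + n{\left(s \right)}\right)^{2} = \left(- \frac{303}{19} - 11\right)^{2} = \left(- \frac{512}{19}\right)^{2} = \frac{262144}{361}$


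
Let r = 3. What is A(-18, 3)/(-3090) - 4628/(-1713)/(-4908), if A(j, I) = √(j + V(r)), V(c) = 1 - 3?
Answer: -1157/2101851 - I*√5/1545 ≈ -0.00055047 - 0.0014473*I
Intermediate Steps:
V(c) = -2
A(j, I) = √(-2 + j) (A(j, I) = √(j - 2) = √(-2 + j))
A(-18, 3)/(-3090) - 4628/(-1713)/(-4908) = √(-2 - 18)/(-3090) - 4628/(-1713)/(-4908) = √(-20)*(-1/3090) - 4628*(-1/1713)*(-1/4908) = (2*I*√5)*(-1/3090) + (4628/1713)*(-1/4908) = -I*√5/1545 - 1157/2101851 = -1157/2101851 - I*√5/1545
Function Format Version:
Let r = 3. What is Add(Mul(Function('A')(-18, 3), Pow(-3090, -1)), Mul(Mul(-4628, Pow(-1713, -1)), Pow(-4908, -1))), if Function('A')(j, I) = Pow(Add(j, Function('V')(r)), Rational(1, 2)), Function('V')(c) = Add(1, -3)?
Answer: Add(Rational(-1157, 2101851), Mul(Rational(-1, 1545), I, Pow(5, Rational(1, 2)))) ≈ Add(-0.00055047, Mul(-0.0014473, I))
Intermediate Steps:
Function('V')(c) = -2
Function('A')(j, I) = Pow(Add(-2, j), Rational(1, 2)) (Function('A')(j, I) = Pow(Add(j, -2), Rational(1, 2)) = Pow(Add(-2, j), Rational(1, 2)))
Add(Mul(Function('A')(-18, 3), Pow(-3090, -1)), Mul(Mul(-4628, Pow(-1713, -1)), Pow(-4908, -1))) = Add(Mul(Pow(Add(-2, -18), Rational(1, 2)), Pow(-3090, -1)), Mul(Mul(-4628, Pow(-1713, -1)), Pow(-4908, -1))) = Add(Mul(Pow(-20, Rational(1, 2)), Rational(-1, 3090)), Mul(Mul(-4628, Rational(-1, 1713)), Rational(-1, 4908))) = Add(Mul(Mul(2, I, Pow(5, Rational(1, 2))), Rational(-1, 3090)), Mul(Rational(4628, 1713), Rational(-1, 4908))) = Add(Mul(Rational(-1, 1545), I, Pow(5, Rational(1, 2))), Rational(-1157, 2101851)) = Add(Rational(-1157, 2101851), Mul(Rational(-1, 1545), I, Pow(5, Rational(1, 2))))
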